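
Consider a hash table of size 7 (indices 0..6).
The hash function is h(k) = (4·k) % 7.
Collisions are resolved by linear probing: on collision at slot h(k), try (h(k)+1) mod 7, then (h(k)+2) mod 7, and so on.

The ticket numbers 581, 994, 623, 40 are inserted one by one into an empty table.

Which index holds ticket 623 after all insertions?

Insert 581: h=0, slot 0 empty -> index 0.
Insert 994: h=0, slot 0 occupied -> index 1.
Insert 623: h=0, slots 0,1 occupied -> index 2.
Insert 40: h=6, slot 6 empty -> index 6.
Table: [581, 994, 623, _, _, _, 40]

2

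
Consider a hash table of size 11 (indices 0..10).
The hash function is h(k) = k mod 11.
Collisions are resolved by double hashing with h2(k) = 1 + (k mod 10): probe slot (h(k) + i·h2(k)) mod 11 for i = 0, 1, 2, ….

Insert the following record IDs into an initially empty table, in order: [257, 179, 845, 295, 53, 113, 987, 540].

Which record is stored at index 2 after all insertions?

Insert 257: h=4, slot 4 empty -> index 4.
Insert 179: h=3, slot 3 empty -> index 3.
Insert 845: h=9, slot 9 empty -> index 9.
Insert 295: h=9, h2=6, slots 9,4 occupied -> index 10.
Insert 53: h=9, h2=4, slot 9 occupied -> index 2.
Insert 113: h=3, h2=4, slot 3 occupied -> index 7.
Insert 987: h=8, slot 8 empty -> index 8.
Insert 540: h=1, slot 1 empty -> index 1.
Table: [-, 540, 53, 179, 257, -, -, 113, 987, 845, 295]

53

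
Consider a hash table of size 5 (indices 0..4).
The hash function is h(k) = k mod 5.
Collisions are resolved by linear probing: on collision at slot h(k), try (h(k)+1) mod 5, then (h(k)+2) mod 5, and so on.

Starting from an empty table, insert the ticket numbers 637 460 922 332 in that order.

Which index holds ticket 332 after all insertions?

4

Insert 637: h=2, slot 2 empty => index 2.
Insert 460: h=0, slot 0 empty => index 0.
Insert 922: h=2, slot 2 occupied => index 3.
Insert 332: h=2, slots 2,3 occupied => index 4.
Table: [460, ∅, 637, 922, 332]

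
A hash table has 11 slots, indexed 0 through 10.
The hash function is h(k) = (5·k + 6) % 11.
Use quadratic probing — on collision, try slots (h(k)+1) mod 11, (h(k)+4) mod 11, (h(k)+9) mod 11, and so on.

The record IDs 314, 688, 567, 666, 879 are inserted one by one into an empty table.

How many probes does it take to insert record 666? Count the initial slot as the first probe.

4

314: h=3 -> slot 3
688: h=3, probe 3,4 -> slot 4
567: h=3, probe 3,4,7 -> slot 7
666: h=3, probe 3,4,7,1 -> slot 1
879: h=1, probe 1,2 -> slot 2
Table: [_, 666, 879, 314, 688, _, _, 567, _, _, _]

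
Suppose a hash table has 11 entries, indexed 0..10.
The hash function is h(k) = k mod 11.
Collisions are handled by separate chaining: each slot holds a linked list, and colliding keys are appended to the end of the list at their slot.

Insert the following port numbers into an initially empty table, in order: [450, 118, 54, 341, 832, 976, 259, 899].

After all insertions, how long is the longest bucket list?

3

Insert 450: h=10, bucket 10 empty -> new chain.
Insert 118: h=8, bucket 8 empty -> new chain.
Insert 54: h=10, bucket 10 nonempty -> append to chain.
Insert 341: h=0, bucket 0 empty -> new chain.
Insert 832: h=7, bucket 7 empty -> new chain.
Insert 976: h=8, bucket 8 nonempty -> append to chain.
Insert 259: h=6, bucket 6 empty -> new chain.
Insert 899: h=8, bucket 8 nonempty -> append to chain.
Final buckets:
0: 341
1: -
2: -
3: -
4: -
5: -
6: 259
7: 832
8: 118 -> 976 -> 899
9: -
10: 450 -> 54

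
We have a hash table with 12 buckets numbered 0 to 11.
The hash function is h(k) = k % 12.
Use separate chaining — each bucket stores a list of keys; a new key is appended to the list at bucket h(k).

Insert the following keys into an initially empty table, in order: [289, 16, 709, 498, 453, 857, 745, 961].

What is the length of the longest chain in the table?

4

289 → bucket 1
16 → bucket 4
709 → bucket 1 (collision)
498 → bucket 6
453 → bucket 9
857 → bucket 5
745 → bucket 1 (collision)
961 → bucket 1 (collision)
Final buckets:
0: .
1: 289 -> 709 -> 745 -> 961
2: .
3: .
4: 16
5: 857
6: 498
7: .
8: .
9: 453
10: .
11: .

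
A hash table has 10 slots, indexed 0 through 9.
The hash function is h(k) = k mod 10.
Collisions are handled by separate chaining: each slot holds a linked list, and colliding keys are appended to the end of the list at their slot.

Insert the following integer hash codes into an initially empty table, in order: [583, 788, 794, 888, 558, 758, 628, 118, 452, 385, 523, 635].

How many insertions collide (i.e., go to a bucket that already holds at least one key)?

583 → bucket 3
788 → bucket 8
794 → bucket 4
888 → bucket 8 (collision)
558 → bucket 8 (collision)
758 → bucket 8 (collision)
628 → bucket 8 (collision)
118 → bucket 8 (collision)
452 → bucket 2
385 → bucket 5
523 → bucket 3 (collision)
635 → bucket 5 (collision)
Final buckets:
0: —
1: —
2: 452
3: 583 -> 523
4: 794
5: 385 -> 635
6: —
7: —
8: 788 -> 888 -> 558 -> 758 -> 628 -> 118
9: —

7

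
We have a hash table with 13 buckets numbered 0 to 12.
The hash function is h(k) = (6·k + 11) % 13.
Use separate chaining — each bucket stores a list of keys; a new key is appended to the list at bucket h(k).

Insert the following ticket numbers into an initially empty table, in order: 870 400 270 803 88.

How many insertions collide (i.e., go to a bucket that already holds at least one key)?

870 → bucket 5
400 → bucket 6
270 → bucket 6 (collision)
803 → bucket 6 (collision)
88 → bucket 6 (collision)
Final buckets:
0: —
1: —
2: —
3: —
4: —
5: 870
6: 400 -> 270 -> 803 -> 88
7: —
8: —
9: —
10: —
11: —
12: —

3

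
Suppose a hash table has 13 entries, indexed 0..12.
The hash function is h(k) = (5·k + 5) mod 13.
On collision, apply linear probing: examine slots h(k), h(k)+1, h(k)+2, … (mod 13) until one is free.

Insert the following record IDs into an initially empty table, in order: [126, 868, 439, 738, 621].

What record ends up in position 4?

439

Insert 126: h=11, slot 11 empty => index 11.
Insert 868: h=3, slot 3 empty => index 3.
Insert 439: h=3, slot 3 occupied => index 4.
Insert 738: h=3, slots 3,4 occupied => index 5.
Insert 621: h=3, slots 3,4,5 occupied => index 6.
Table: [_, _, _, 868, 439, 738, 621, _, _, _, _, 126, _]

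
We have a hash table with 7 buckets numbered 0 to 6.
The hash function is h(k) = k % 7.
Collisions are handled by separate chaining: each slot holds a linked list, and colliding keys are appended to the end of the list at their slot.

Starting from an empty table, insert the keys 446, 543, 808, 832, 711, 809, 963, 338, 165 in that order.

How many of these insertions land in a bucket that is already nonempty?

446 -> bucket 5
543 -> bucket 4
808 -> bucket 3
832 -> bucket 6
711 -> bucket 4 (collision)
809 -> bucket 4 (collision)
963 -> bucket 4 (collision)
338 -> bucket 2
165 -> bucket 4 (collision)
Final buckets:
0: _
1: _
2: 338
3: 808
4: 543 -> 711 -> 809 -> 963 -> 165
5: 446
6: 832

4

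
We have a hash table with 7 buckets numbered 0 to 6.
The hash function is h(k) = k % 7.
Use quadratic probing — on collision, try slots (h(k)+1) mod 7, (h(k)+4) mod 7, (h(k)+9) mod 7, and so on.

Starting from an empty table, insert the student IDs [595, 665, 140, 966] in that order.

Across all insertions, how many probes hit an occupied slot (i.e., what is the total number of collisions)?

Insert 595: h=0, slot 0 empty → index 0.
Insert 665: h=0, slot 0 occupied → index 1.
Insert 140: h=0, slots 0,1 occupied → index 4.
Insert 966: h=0, slots 0,1,4 occupied → index 2.
Table: [595, 665, 966, —, 140, —, —]

6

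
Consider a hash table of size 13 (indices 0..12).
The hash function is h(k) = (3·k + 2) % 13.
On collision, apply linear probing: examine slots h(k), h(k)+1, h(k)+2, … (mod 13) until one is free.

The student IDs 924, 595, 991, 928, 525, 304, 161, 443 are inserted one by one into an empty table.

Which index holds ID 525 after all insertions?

7

Insert 924: h=5, slot 5 empty → index 5.
Insert 595: h=6, slot 6 empty → index 6.
Insert 991: h=11, slot 11 empty → index 11.
Insert 928: h=4, slot 4 empty → index 4.
Insert 525: h=4, slots 4,5,6 occupied → index 7.
Insert 304: h=4, slots 4,5,6,7 occupied → index 8.
Insert 161: h=4, slots 4,5,6,7,8 occupied → index 9.
Insert 443: h=5, slots 5,6,7,8,9 occupied → index 10.
Table: [., ., ., ., 928, 924, 595, 525, 304, 161, 443, 991, .]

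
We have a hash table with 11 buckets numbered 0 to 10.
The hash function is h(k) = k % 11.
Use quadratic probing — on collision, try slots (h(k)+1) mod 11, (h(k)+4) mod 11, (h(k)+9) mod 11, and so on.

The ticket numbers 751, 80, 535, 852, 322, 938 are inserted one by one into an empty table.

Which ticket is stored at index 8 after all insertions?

751: h=3 -> slot 3
80: h=3, probe 3,4 -> slot 4
535: h=7 -> slot 7
852: h=5 -> slot 5
322: h=3, probe 3,4,7,1 -> slot 1
938: h=3, probe 3,4,7,1,8 -> slot 8
Table: [-, 322, -, 751, 80, 852, -, 535, 938, -, -]

938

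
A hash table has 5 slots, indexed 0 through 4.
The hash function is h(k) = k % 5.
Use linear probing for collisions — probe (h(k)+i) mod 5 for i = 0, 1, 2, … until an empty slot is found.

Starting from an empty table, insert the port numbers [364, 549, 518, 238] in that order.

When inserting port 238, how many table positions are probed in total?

364: h=4 -> slot 4
549: h=4, probe 4,0 -> slot 0
518: h=3 -> slot 3
238: h=3, probe 3,4,0,1 -> slot 1
Table: [549, 238, -, 518, 364]

4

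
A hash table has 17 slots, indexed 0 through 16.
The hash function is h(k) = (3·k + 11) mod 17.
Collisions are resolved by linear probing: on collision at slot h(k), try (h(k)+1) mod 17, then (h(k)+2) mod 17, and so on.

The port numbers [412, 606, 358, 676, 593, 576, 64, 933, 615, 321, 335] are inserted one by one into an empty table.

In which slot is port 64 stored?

0

412: h=6 → slot 6
606: h=10 → slot 10
358: h=14 → slot 14
676: h=16 → slot 16
593: h=5 → slot 5
576: h=5, probe 5,6,7 → slot 7
64: h=16, probe 16,0 → slot 0
933: h=5, probe 5,6,7,8 → slot 8
615: h=3 → slot 3
321: h=5, probe 5,6,7,8,9 → slot 9
335: h=13 → slot 13
Table: [64, -, -, 615, -, 593, 412, 576, 933, 321, 606, -, -, 335, 358, -, 676]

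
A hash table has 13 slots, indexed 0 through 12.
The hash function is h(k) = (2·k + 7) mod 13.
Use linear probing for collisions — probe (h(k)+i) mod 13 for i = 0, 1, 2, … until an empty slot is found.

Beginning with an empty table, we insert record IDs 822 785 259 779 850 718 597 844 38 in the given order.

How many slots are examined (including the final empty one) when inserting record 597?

4

822: h=0 => slot 0
785: h=4 => slot 4
259: h=5 => slot 5
779: h=5, probe 5,6 => slot 6
850: h=4, probe 4,5,6,7 => slot 7
718: h=0, probe 0,1 => slot 1
597: h=5, probe 5,6,7,8 => slot 8
844: h=5, probe 5,6,7,8,9 => slot 9
38: h=5, probe 5,6,7,8,9,10 => slot 10
Table: [822, 718, -, -, 785, 259, 779, 850, 597, 844, 38, -, -]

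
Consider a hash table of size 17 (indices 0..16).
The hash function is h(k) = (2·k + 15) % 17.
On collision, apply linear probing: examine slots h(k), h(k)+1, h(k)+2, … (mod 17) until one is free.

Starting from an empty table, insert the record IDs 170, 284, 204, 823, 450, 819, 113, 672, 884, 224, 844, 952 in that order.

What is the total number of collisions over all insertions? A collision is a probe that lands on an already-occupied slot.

170 hashes to 15; slot 15 is free -> place at 15.
284 hashes to 5; slot 5 is free -> place at 5.
204 hashes to 15; 15 taken -> place at 16.
823 hashes to 12; slot 12 is free -> place at 12.
450 hashes to 14; slot 14 is free -> place at 14.
819 hashes to 4; slot 4 is free -> place at 4.
113 hashes to 3; slot 3 is free -> place at 3.
672 hashes to 16; 16 taken -> place at 0.
884 hashes to 15; 15,16,0 taken -> place at 1.
224 hashes to 4; 4,5 taken -> place at 6.
844 hashes to 3; 3,4,5,6 taken -> place at 7.
952 hashes to 15; 15,16,0,1 taken -> place at 2.
Table: [672, 884, 952, 113, 819, 284, 224, 844, —, —, —, —, 823, —, 450, 170, 204]

15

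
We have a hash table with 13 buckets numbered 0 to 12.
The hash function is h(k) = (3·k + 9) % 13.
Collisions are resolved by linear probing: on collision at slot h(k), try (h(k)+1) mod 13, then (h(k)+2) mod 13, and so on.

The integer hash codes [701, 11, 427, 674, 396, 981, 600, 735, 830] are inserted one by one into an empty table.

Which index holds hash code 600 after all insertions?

701 hashes to 6; slot 6 is free => place at 6.
11 hashes to 3; slot 3 is free => place at 3.
427 hashes to 3; 3 taken => place at 4.
674 hashes to 3; 3,4 taken => place at 5.
396 hashes to 1; slot 1 is free => place at 1.
981 hashes to 1; 1 taken => place at 2.
600 hashes to 2; 2,3,4,5,6 taken => place at 7.
735 hashes to 4; 4,5,6,7 taken => place at 8.
830 hashes to 3; 3,4,5,6,7,8 taken => place at 9.
Table: [_, 396, 981, 11, 427, 674, 701, 600, 735, 830, _, _, _]

7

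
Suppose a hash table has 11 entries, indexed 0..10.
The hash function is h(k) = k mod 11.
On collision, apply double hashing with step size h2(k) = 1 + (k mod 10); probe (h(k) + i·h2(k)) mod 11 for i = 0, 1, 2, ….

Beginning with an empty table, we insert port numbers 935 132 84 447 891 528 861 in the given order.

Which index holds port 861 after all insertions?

935 hashes to 0; slot 0 is free → place at 0.
132 hashes to 0, h2=3; 0 taken → place at 3.
84 hashes to 7; slot 7 is free → place at 7.
447 hashes to 7, h2=8; 7 taken → place at 4.
891 hashes to 0, h2=2; 0 taken → place at 2.
528 hashes to 0, h2=9; 0 taken → place at 9.
861 hashes to 3, h2=2; 3 taken → place at 5.
Table: [935, -, 891, 132, 447, 861, -, 84, -, 528, -]

5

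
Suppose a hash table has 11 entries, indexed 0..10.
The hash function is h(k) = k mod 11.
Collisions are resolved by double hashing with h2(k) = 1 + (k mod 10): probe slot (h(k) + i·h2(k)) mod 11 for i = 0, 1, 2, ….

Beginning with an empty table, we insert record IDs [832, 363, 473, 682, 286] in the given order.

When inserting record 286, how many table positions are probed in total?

4

Insert 832: h=7, slot 7 empty => index 7.
Insert 363: h=0, slot 0 empty => index 0.
Insert 473: h=0, h2=4, slot 0 occupied => index 4.
Insert 682: h=0, h2=3, slot 0 occupied => index 3.
Insert 286: h=0, h2=7, slots 0,7,3 occupied => index 10.
Table: [363, —, —, 682, 473, —, —, 832, —, —, 286]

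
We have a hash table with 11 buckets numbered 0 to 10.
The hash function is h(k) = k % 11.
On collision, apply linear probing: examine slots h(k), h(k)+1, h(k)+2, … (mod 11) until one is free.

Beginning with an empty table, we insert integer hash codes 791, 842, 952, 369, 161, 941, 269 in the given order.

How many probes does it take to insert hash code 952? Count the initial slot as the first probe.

2

Insert 791: h=10, slot 10 empty → index 10.
Insert 842: h=6, slot 6 empty → index 6.
Insert 952: h=6, slot 6 occupied → index 7.
Insert 369: h=6, slots 6,7 occupied → index 8.
Insert 161: h=7, slots 7,8 occupied → index 9.
Insert 941: h=6, slots 6,7,8,9,10 occupied → index 0.
Insert 269: h=5, slot 5 empty → index 5.
Table: [941, —, —, —, —, 269, 842, 952, 369, 161, 791]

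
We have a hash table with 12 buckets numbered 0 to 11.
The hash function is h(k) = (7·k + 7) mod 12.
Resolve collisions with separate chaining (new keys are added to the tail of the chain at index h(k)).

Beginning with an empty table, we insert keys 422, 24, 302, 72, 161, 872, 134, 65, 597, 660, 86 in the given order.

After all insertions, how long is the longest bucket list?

Insert 422: h=9, bucket 9 empty -> new chain.
Insert 24: h=7, bucket 7 empty -> new chain.
Insert 302: h=9, bucket 9 nonempty -> append to chain.
Insert 72: h=7, bucket 7 nonempty -> append to chain.
Insert 161: h=6, bucket 6 empty -> new chain.
Insert 872: h=3, bucket 3 empty -> new chain.
Insert 134: h=9, bucket 9 nonempty -> append to chain.
Insert 65: h=6, bucket 6 nonempty -> append to chain.
Insert 597: h=10, bucket 10 empty -> new chain.
Insert 660: h=7, bucket 7 nonempty -> append to chain.
Insert 86: h=9, bucket 9 nonempty -> append to chain.
Final buckets:
0: -
1: -
2: -
3: 872
4: -
5: -
6: 161 -> 65
7: 24 -> 72 -> 660
8: -
9: 422 -> 302 -> 134 -> 86
10: 597
11: -

4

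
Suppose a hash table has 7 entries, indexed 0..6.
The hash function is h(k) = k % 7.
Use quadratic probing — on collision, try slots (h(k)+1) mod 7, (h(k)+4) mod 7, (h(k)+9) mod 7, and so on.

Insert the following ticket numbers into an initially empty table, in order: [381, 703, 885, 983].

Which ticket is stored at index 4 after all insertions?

703

381: h=3 → slot 3
703: h=3, probe 3,4 → slot 4
885: h=3, probe 3,4,0 → slot 0
983: h=3, probe 3,4,0,5 → slot 5
Table: [885, -, -, 381, 703, 983, -]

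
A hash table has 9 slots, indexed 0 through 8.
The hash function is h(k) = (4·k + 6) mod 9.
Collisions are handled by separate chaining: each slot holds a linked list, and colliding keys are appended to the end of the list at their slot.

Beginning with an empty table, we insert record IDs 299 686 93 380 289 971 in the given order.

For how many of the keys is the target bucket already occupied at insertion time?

Insert 299: h=5, bucket 5 empty → new chain.
Insert 686: h=5, bucket 5 nonempty → append to chain.
Insert 93: h=0, bucket 0 empty → new chain.
Insert 380: h=5, bucket 5 nonempty → append to chain.
Insert 289: h=1, bucket 1 empty → new chain.
Insert 971: h=2, bucket 2 empty → new chain.
Final buckets:
0: 93
1: 289
2: 971
3: .
4: .
5: 299 -> 686 -> 380
6: .
7: .
8: .

2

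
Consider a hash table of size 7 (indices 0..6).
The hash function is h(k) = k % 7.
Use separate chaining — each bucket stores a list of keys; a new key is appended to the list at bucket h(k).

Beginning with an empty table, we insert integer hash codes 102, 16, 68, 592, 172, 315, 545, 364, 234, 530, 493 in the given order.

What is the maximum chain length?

102 → bucket 4
16 → bucket 2
68 → bucket 5
592 → bucket 4 (collision)
172 → bucket 4 (collision)
315 → bucket 0
545 → bucket 6
364 → bucket 0 (collision)
234 → bucket 3
530 → bucket 5 (collision)
493 → bucket 3 (collision)
Final buckets:
0: 315 -> 364
1: ∅
2: 16
3: 234 -> 493
4: 102 -> 592 -> 172
5: 68 -> 530
6: 545

3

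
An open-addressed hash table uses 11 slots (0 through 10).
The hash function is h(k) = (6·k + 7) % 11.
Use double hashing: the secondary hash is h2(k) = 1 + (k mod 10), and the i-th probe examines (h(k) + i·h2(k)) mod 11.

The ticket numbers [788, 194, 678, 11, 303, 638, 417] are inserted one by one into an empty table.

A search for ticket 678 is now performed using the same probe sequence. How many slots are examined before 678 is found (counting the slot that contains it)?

788 hashes to 5; slot 5 is free => place at 5.
194 hashes to 5, h2=5; 5 taken => place at 10.
678 hashes to 5, h2=9; 5 taken => place at 3.
11 hashes to 7; slot 7 is free => place at 7.
303 hashes to 10, h2=4; 10,3,7 taken => place at 0.
638 hashes to 7, h2=9; 7,5,3 taken => place at 1.
417 hashes to 1, h2=8; 1 taken => place at 9.
Table: [303, 638, —, 678, —, 788, —, 11, —, 417, 194]
Lookup 678: h=5, h2=9, probe 5,3 → found at 3.

2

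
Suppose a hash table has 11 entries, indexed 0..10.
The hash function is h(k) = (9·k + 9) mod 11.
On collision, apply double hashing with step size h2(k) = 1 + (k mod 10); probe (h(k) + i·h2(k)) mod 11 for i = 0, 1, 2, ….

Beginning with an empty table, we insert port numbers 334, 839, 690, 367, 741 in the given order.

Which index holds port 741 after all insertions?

5

334: h=1 → slot 1
839: h=3 → slot 3
690: h=4 → slot 4
367: h=1, h2=8, probe 1,9 → slot 9
741: h=1, h2=2, probe 1,3,5 → slot 5
Table: [—, 334, —, 839, 690, 741, —, —, —, 367, —]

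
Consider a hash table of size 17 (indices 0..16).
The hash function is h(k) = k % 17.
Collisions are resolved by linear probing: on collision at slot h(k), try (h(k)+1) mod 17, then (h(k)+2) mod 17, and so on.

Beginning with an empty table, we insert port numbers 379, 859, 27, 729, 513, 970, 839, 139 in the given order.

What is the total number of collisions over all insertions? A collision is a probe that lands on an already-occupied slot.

Insert 379: h=5, slot 5 empty -> index 5.
Insert 859: h=9, slot 9 empty -> index 9.
Insert 27: h=10, slot 10 empty -> index 10.
Insert 729: h=15, slot 15 empty -> index 15.
Insert 513: h=3, slot 3 empty -> index 3.
Insert 970: h=1, slot 1 empty -> index 1.
Insert 839: h=6, slot 6 empty -> index 6.
Insert 139: h=3, slot 3 occupied -> index 4.
Table: [∅, 970, ∅, 513, 139, 379, 839, ∅, ∅, 859, 27, ∅, ∅, ∅, ∅, 729, ∅]

1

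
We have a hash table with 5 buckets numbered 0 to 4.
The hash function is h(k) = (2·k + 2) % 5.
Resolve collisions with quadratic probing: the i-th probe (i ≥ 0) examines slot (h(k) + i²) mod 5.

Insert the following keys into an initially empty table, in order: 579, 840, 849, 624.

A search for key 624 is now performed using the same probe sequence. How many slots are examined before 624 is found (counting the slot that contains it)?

3

579 hashes to 0; slot 0 is free => place at 0.
840 hashes to 2; slot 2 is free => place at 2.
849 hashes to 0; 0 taken => place at 1.
624 hashes to 0; 0,1 taken => place at 4.
Table: [579, 849, 840, —, 624]
Lookup 624: h=0, probe 0,1,4 → found at 4.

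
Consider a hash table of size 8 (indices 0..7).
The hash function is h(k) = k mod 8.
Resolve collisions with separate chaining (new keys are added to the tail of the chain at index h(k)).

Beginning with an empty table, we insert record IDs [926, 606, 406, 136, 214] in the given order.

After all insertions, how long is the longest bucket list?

926 → bucket 6
606 → bucket 6 (collision)
406 → bucket 6 (collision)
136 → bucket 0
214 → bucket 6 (collision)
Final buckets:
0: 136
1: .
2: .
3: .
4: .
5: .
6: 926 -> 606 -> 406 -> 214
7: .

4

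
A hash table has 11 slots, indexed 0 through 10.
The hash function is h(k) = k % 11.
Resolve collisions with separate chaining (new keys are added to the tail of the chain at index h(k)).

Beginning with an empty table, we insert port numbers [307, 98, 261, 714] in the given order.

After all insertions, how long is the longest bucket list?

Insert 307: h=10, bucket 10 empty -> new chain.
Insert 98: h=10, bucket 10 nonempty -> append to chain.
Insert 261: h=8, bucket 8 empty -> new chain.
Insert 714: h=10, bucket 10 nonempty -> append to chain.
Final buckets:
0: .
1: .
2: .
3: .
4: .
5: .
6: .
7: .
8: 261
9: .
10: 307 -> 98 -> 714

3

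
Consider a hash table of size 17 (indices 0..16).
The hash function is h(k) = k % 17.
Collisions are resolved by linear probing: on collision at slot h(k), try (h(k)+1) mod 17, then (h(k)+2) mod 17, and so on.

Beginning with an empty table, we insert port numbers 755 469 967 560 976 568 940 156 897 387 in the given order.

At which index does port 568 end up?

Insert 755: h=7, slot 7 empty → index 7.
Insert 469: h=10, slot 10 empty → index 10.
Insert 967: h=15, slot 15 empty → index 15.
Insert 560: h=16, slot 16 empty → index 16.
Insert 976: h=7, slot 7 occupied → index 8.
Insert 568: h=7, slots 7,8 occupied → index 9.
Insert 940: h=5, slot 5 empty → index 5.
Insert 156: h=3, slot 3 empty → index 3.
Insert 897: h=13, slot 13 empty → index 13.
Insert 387: h=13, slot 13 occupied → index 14.
Table: [-, -, -, 156, -, 940, -, 755, 976, 568, 469, -, -, 897, 387, 967, 560]

9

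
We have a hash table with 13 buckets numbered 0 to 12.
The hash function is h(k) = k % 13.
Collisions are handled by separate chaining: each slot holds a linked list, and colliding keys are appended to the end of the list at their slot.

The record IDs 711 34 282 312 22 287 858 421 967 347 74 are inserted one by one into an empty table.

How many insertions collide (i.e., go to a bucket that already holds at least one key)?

Insert 711: h=9, bucket 9 empty → new chain.
Insert 34: h=8, bucket 8 empty → new chain.
Insert 282: h=9, bucket 9 nonempty → append to chain.
Insert 312: h=0, bucket 0 empty → new chain.
Insert 22: h=9, bucket 9 nonempty → append to chain.
Insert 287: h=1, bucket 1 empty → new chain.
Insert 858: h=0, bucket 0 nonempty → append to chain.
Insert 421: h=5, bucket 5 empty → new chain.
Insert 967: h=5, bucket 5 nonempty → append to chain.
Insert 347: h=9, bucket 9 nonempty → append to chain.
Insert 74: h=9, bucket 9 nonempty → append to chain.
Final buckets:
0: 312 -> 858
1: 287
2: _
3: _
4: _
5: 421 -> 967
6: _
7: _
8: 34
9: 711 -> 282 -> 22 -> 347 -> 74
10: _
11: _
12: _

6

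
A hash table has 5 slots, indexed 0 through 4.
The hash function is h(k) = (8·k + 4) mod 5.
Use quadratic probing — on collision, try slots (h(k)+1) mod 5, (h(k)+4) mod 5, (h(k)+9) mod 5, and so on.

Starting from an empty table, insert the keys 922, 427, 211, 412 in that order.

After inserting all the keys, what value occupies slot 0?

922 hashes to 0; slot 0 is free → place at 0.
427 hashes to 0; 0 taken → place at 1.
211 hashes to 2; slot 2 is free → place at 2.
412 hashes to 0; 0,1 taken → place at 4.
Table: [922, 427, 211, _, 412]

922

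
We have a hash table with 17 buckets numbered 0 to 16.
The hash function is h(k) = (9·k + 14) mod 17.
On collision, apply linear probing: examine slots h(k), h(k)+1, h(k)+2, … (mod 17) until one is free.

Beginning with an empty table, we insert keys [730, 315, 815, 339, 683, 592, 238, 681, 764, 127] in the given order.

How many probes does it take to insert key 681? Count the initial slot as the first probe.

730 hashes to 5; slot 5 is free -> place at 5.
315 hashes to 10; slot 10 is free -> place at 10.
815 hashes to 5; 5 taken -> place at 6.
339 hashes to 5; 5,6 taken -> place at 7.
683 hashes to 7; 7 taken -> place at 8.
592 hashes to 4; slot 4 is free -> place at 4.
238 hashes to 14; slot 14 is free -> place at 14.
681 hashes to 6; 6,7,8 taken -> place at 9.
764 hashes to 5; 5,6,7,8,9,10 taken -> place at 11.
127 hashes to 1; slot 1 is free -> place at 1.
Table: [., 127, ., ., 592, 730, 815, 339, 683, 681, 315, 764, ., ., 238, ., .]

4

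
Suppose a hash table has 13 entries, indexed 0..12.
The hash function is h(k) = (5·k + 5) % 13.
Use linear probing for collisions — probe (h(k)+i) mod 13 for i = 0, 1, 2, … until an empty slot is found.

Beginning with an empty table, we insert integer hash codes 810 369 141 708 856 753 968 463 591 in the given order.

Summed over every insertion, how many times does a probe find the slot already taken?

9

810 hashes to 12; slot 12 is free → place at 12.
369 hashes to 4; slot 4 is free → place at 4.
141 hashes to 8; slot 8 is free → place at 8.
708 hashes to 9; slot 9 is free → place at 9.
856 hashes to 8; 8,9 taken → place at 10.
753 hashes to 0; slot 0 is free → place at 0.
968 hashes to 9; 9,10 taken → place at 11.
463 hashes to 6; slot 6 is free → place at 6.
591 hashes to 9; 9,10,11,12,0 taken → place at 1.
Table: [753, 591, ∅, ∅, 369, ∅, 463, ∅, 141, 708, 856, 968, 810]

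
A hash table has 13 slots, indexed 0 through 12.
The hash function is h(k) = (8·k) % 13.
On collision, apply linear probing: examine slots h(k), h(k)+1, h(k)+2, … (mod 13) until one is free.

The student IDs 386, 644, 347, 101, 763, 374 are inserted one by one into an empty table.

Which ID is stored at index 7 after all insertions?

386

386 hashes to 7; slot 7 is free → place at 7.
644 hashes to 4; slot 4 is free → place at 4.
347 hashes to 7; 7 taken → place at 8.
101 hashes to 2; slot 2 is free → place at 2.
763 hashes to 7; 7,8 taken → place at 9.
374 hashes to 2; 2 taken → place at 3.
Table: [—, —, 101, 374, 644, —, —, 386, 347, 763, —, —, —]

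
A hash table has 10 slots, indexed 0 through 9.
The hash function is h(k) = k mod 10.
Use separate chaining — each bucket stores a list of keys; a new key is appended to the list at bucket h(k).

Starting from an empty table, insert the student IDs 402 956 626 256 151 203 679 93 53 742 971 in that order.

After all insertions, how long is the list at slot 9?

1

Insert 402: h=2, bucket 2 empty → new chain.
Insert 956: h=6, bucket 6 empty → new chain.
Insert 626: h=6, bucket 6 nonempty → append to chain.
Insert 256: h=6, bucket 6 nonempty → append to chain.
Insert 151: h=1, bucket 1 empty → new chain.
Insert 203: h=3, bucket 3 empty → new chain.
Insert 679: h=9, bucket 9 empty → new chain.
Insert 93: h=3, bucket 3 nonempty → append to chain.
Insert 53: h=3, bucket 3 nonempty → append to chain.
Insert 742: h=2, bucket 2 nonempty → append to chain.
Insert 971: h=1, bucket 1 nonempty → append to chain.
Final buckets:
0: —
1: 151 -> 971
2: 402 -> 742
3: 203 -> 93 -> 53
4: —
5: —
6: 956 -> 626 -> 256
7: —
8: —
9: 679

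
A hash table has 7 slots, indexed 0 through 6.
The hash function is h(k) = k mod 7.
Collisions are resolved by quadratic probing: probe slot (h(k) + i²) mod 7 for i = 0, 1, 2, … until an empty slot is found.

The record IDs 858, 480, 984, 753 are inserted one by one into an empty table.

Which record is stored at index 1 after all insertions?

984

858 hashes to 4; slot 4 is free -> place at 4.
480 hashes to 4; 4 taken -> place at 5.
984 hashes to 4; 4,5 taken -> place at 1.
753 hashes to 4; 4,5,1 taken -> place at 6.
Table: [., 984, ., ., 858, 480, 753]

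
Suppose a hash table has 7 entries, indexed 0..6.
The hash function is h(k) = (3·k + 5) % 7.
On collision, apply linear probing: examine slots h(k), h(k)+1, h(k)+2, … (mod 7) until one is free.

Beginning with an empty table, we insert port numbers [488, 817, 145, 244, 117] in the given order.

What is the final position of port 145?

1

488 hashes to 6; slot 6 is free => place at 6.
817 hashes to 6; 6 taken => place at 0.
145 hashes to 6; 6,0 taken => place at 1.
244 hashes to 2; slot 2 is free => place at 2.
117 hashes to 6; 6,0,1,2 taken => place at 3.
Table: [817, 145, 244, 117, ∅, ∅, 488]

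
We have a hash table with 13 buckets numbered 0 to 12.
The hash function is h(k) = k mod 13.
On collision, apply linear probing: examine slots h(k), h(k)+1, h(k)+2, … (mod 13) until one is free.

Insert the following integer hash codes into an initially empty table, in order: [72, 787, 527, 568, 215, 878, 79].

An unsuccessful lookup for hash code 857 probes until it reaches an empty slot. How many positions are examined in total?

72: h=7 → slot 7
787: h=7, probe 7,8 → slot 8
527: h=7, probe 7,8,9 → slot 9
568: h=9, probe 9,10 → slot 10
215: h=7, probe 7,8,9,10,11 → slot 11
878: h=7, probe 7,8,9,10,11,12 → slot 12
79: h=1 → slot 1
Table: [∅, 79, ∅, ∅, ∅, ∅, ∅, 72, 787, 527, 568, 215, 878]
Lookup 857: h=12, probe 12,0 → slot 0 empty, not found.

2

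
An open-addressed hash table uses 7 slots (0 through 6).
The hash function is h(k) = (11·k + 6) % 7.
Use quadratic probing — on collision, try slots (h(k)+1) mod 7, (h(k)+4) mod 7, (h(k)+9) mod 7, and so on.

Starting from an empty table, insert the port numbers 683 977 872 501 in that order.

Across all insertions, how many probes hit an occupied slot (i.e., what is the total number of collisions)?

Insert 683: h=1, slot 1 empty -> index 1.
Insert 977: h=1, slot 1 occupied -> index 2.
Insert 872: h=1, slots 1,2 occupied -> index 5.
Insert 501: h=1, slots 1,2,5 occupied -> index 3.
Table: [—, 683, 977, 501, —, 872, —]

6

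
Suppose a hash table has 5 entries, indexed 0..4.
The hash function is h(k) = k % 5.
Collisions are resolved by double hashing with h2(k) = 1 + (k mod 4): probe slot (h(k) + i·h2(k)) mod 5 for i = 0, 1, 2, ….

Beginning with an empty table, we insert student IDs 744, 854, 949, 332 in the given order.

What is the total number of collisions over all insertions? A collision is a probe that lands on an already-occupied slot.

744 hashes to 4; slot 4 is free → place at 4.
854 hashes to 4, h2=3; 4 taken → place at 2.
949 hashes to 4, h2=2; 4 taken → place at 1.
332 hashes to 2, h2=1; 2 taken → place at 3.
Table: [_, 949, 854, 332, 744]

3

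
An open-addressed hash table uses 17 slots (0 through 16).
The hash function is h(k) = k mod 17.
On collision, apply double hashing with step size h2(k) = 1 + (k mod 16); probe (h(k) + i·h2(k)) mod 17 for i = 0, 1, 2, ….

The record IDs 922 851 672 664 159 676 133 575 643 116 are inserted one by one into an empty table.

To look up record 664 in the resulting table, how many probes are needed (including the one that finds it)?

922 hashes to 4; slot 4 is free => place at 4.
851 hashes to 1; slot 1 is free => place at 1.
672 hashes to 9; slot 9 is free => place at 9.
664 hashes to 1, h2=9; 1 taken => place at 10.
159 hashes to 6; slot 6 is free => place at 6.
676 hashes to 13; slot 13 is free => place at 13.
133 hashes to 14; slot 14 is free => place at 14.
575 hashes to 14, h2=16; 14,13 taken => place at 12.
643 hashes to 14, h2=4; 14,1 taken => place at 5.
116 hashes to 14, h2=5; 14 taken => place at 2.
Table: [∅, 851, 116, ∅, 922, 643, 159, ∅, ∅, 672, 664, ∅, 575, 676, 133, ∅, ∅]
Lookup 664: h=1, h2=9, probe 1,10 → found at 10.

2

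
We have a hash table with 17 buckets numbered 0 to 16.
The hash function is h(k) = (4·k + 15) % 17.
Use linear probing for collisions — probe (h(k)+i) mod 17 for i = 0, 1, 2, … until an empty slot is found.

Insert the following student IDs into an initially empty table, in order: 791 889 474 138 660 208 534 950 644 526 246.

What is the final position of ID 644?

791 hashes to 0; slot 0 is free => place at 0.
889 hashes to 1; slot 1 is free => place at 1.
474 hashes to 7; slot 7 is free => place at 7.
138 hashes to 6; slot 6 is free => place at 6.
660 hashes to 3; slot 3 is free => place at 3.
208 hashes to 14; slot 14 is free => place at 14.
534 hashes to 9; slot 9 is free => place at 9.
950 hashes to 7; 7 taken => place at 8.
644 hashes to 7; 7,8,9 taken => place at 10.
526 hashes to 11; slot 11 is free => place at 11.
246 hashes to 13; slot 13 is free => place at 13.
Table: [791, 889, _, 660, _, _, 138, 474, 950, 534, 644, 526, _, 246, 208, _, _]

10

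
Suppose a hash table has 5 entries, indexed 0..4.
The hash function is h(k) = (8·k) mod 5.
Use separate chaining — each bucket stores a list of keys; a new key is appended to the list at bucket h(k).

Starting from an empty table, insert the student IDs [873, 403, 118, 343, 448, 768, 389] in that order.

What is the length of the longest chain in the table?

873 → bucket 4
403 → bucket 4 (collision)
118 → bucket 4 (collision)
343 → bucket 4 (collision)
448 → bucket 4 (collision)
768 → bucket 4 (collision)
389 → bucket 2
Final buckets:
0: .
1: .
2: 389
3: .
4: 873 -> 403 -> 118 -> 343 -> 448 -> 768

6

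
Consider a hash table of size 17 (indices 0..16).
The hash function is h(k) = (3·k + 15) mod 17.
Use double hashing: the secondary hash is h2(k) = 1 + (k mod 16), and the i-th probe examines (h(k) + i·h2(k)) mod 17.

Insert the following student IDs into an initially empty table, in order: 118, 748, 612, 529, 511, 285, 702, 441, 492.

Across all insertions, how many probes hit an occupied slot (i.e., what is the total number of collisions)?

Insert 118: h=12, slot 12 empty → index 12.
Insert 748: h=15, slot 15 empty → index 15.
Insert 612: h=15, h2=5, slot 15 occupied → index 3.
Insert 529: h=4, slot 4 empty → index 4.
Insert 511: h=1, slot 1 empty → index 1.
Insert 285: h=3, h2=14, slot 3 occupied → index 0.
Insert 702: h=13, slot 13 empty → index 13.
Insert 441: h=12, h2=10, slot 12 occupied → index 5.
Insert 492: h=12, h2=13, slot 12 occupied → index 8.
Table: [285, 511, ∅, 612, 529, 441, ∅, ∅, 492, ∅, ∅, ∅, 118, 702, ∅, 748, ∅]

4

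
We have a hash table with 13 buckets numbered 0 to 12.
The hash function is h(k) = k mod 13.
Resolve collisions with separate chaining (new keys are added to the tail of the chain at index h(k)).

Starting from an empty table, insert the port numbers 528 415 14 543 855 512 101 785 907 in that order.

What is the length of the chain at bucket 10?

528 → bucket 8
415 → bucket 12
14 → bucket 1
543 → bucket 10
855 → bucket 10 (collision)
512 → bucket 5
101 → bucket 10 (collision)
785 → bucket 5 (collision)
907 → bucket 10 (collision)
Final buckets:
0: _
1: 14
2: _
3: _
4: _
5: 512 -> 785
6: _
7: _
8: 528
9: _
10: 543 -> 855 -> 101 -> 907
11: _
12: 415

4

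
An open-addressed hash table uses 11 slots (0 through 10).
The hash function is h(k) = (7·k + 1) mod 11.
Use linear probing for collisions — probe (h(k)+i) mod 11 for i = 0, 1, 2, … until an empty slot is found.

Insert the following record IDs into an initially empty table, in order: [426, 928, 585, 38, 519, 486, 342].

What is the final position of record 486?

6

426: h=2 => slot 2
928: h=7 => slot 7
585: h=4 => slot 4
38: h=3 => slot 3
519: h=4, probe 4,5 => slot 5
486: h=4, probe 4,5,6 => slot 6
342: h=8 => slot 8
Table: [∅, ∅, 426, 38, 585, 519, 486, 928, 342, ∅, ∅]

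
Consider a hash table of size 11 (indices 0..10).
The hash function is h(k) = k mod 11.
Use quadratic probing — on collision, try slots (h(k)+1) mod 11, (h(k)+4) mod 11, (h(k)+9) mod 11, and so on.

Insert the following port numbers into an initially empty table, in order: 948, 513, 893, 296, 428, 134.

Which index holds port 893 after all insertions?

3

948: h=2 → slot 2
513: h=7 → slot 7
893: h=2, probe 2,3 → slot 3
296: h=10 → slot 10
428: h=10, probe 10,0 → slot 0
134: h=2, probe 2,3,6 → slot 6
Table: [428, ∅, 948, 893, ∅, ∅, 134, 513, ∅, ∅, 296]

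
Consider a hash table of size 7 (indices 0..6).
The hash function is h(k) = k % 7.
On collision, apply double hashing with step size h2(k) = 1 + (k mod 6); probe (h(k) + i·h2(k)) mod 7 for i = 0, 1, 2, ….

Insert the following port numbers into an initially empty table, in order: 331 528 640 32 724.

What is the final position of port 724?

Insert 331: h=2, slot 2 empty → index 2.
Insert 528: h=3, slot 3 empty → index 3.
Insert 640: h=3, h2=5, slot 3 occupied → index 1.
Insert 32: h=4, slot 4 empty → index 4.
Insert 724: h=3, h2=5, slots 3,1 occupied → index 6.
Table: [_, 640, 331, 528, 32, _, 724]

6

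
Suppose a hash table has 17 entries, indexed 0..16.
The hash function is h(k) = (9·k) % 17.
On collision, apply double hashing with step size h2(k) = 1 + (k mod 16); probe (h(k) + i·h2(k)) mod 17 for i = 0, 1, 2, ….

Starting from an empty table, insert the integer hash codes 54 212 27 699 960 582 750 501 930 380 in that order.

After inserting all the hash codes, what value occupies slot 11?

501

54: h=10 => slot 10
212: h=4 => slot 4
27: h=5 => slot 5
699: h=1 => slot 1
960: h=4, h2=1, probe 4,5,6 => slot 6
582: h=2 => slot 2
750: h=1, h2=15, probe 1,16 => slot 16
501: h=4, h2=6, probe 4,10,16,5,11 => slot 11
930: h=6, h2=3, probe 6,9 => slot 9
380: h=3 => slot 3
Table: [_, 699, 582, 380, 212, 27, 960, _, _, 930, 54, 501, _, _, _, _, 750]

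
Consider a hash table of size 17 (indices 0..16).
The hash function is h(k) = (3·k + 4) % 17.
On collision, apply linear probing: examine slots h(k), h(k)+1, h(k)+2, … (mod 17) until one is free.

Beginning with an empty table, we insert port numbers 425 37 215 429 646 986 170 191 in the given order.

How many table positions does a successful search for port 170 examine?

4

Insert 425: h=4, slot 4 empty → index 4.
Insert 37: h=13, slot 13 empty → index 13.
Insert 215: h=3, slot 3 empty → index 3.
Insert 429: h=16, slot 16 empty → index 16.
Insert 646: h=4, slot 4 occupied → index 5.
Insert 986: h=4, slots 4,5 occupied → index 6.
Insert 170: h=4, slots 4,5,6 occupied → index 7.
Insert 191: h=16, slot 16 occupied → index 0.
Table: [191, _, _, 215, 425, 646, 986, 170, _, _, _, _, _, 37, _, _, 429]
Lookup 170: h=4, probe 4,5,6,7 → found at 7.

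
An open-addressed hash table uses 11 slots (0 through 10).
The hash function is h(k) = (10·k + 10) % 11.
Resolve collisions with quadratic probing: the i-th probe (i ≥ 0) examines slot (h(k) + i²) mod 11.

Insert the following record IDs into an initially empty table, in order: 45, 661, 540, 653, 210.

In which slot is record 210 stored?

7

45: h=9 => slot 9
661: h=9, probe 9,10 => slot 10
540: h=9, probe 9,10,2 => slot 2
653: h=6 => slot 6
210: h=9, probe 9,10,2,7 => slot 7
Table: [∅, ∅, 540, ∅, ∅, ∅, 653, 210, ∅, 45, 661]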